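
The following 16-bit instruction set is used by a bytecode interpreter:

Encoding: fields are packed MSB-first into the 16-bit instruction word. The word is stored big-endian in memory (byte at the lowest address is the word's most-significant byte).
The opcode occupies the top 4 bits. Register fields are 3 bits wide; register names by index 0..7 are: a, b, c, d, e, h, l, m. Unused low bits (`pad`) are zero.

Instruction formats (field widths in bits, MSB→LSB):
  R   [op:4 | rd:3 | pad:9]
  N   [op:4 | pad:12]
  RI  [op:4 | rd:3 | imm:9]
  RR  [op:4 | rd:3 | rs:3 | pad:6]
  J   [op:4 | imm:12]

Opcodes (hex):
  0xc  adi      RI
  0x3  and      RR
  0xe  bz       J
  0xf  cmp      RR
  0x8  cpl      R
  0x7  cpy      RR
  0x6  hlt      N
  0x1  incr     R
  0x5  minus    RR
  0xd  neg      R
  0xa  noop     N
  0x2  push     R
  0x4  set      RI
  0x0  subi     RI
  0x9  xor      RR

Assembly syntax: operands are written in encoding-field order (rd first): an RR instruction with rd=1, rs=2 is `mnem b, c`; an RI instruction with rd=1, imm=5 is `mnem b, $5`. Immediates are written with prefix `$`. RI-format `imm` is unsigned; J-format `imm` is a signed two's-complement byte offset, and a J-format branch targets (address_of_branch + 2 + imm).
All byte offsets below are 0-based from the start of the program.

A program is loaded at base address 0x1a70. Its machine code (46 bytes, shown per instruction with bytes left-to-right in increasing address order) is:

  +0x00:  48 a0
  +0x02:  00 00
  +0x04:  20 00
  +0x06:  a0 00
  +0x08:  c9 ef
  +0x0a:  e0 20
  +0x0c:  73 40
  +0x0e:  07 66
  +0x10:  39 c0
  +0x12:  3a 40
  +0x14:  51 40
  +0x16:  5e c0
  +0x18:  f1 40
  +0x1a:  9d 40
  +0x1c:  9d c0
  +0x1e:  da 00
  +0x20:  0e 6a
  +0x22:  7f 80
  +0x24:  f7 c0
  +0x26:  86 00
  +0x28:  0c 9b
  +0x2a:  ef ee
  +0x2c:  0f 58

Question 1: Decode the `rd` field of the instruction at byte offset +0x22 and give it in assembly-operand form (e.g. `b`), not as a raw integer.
m

@+22  big-endian(7f 80) = 0x7f80
  opcode bits[15:12]=0x7: cpy/RR
  rd: (w>>9)&0x7=0x7 → m
  rs: (w>>6)&0x7=0x6 → l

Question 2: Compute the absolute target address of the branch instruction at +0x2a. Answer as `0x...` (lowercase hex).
0x1a8a

[2a] ef ee → 0xefee
  top 4b → 0xe → bz [J]
  imm@[11:0]=0xfee (s12→-18) ⇒ $-18
  target = base 0x1a70 + off 0x2a + 2 + imm -18 = 0x1a8a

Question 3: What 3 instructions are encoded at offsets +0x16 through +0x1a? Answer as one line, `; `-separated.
[16] 5e c0 → 0x5ec0
  op=0x5ec0>>12=0x5 ⇒ minus (RR)
  [11:9] rd=7 = m
  [8:6] rs=3 = d
[18] f1 40 → 0xf140
  op=0xf140>>12=0xf ⇒ cmp (RR)
  [11:9] rd=0 = a
  [8:6] rs=5 = h
[1a] 9d 40 → 0x9d40
  op=0x9d40>>12=0x9 ⇒ xor (RR)
  [11:9] rd=6 = l
  [8:6] rs=5 = h

minus m, d; cmp a, h; xor l, h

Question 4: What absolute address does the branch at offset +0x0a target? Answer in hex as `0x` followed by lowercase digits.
@+0a  big-endian(e0 20) = 0xe020
  op=0xe020>>12=0xe ⇒ bz (J)
  [11:0] imm=32 = $32
  target = base 0x1a70 + off 0x0a + 2 + imm 32 = 0x1a9c

0x1a9c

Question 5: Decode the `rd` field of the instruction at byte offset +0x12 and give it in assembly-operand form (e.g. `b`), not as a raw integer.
[12] 3a 40 → 0x3a40
  top 4b → 0x3 → and [RR]
  [11:9] rd=5 = h
  [8:6] rs=1 = b

h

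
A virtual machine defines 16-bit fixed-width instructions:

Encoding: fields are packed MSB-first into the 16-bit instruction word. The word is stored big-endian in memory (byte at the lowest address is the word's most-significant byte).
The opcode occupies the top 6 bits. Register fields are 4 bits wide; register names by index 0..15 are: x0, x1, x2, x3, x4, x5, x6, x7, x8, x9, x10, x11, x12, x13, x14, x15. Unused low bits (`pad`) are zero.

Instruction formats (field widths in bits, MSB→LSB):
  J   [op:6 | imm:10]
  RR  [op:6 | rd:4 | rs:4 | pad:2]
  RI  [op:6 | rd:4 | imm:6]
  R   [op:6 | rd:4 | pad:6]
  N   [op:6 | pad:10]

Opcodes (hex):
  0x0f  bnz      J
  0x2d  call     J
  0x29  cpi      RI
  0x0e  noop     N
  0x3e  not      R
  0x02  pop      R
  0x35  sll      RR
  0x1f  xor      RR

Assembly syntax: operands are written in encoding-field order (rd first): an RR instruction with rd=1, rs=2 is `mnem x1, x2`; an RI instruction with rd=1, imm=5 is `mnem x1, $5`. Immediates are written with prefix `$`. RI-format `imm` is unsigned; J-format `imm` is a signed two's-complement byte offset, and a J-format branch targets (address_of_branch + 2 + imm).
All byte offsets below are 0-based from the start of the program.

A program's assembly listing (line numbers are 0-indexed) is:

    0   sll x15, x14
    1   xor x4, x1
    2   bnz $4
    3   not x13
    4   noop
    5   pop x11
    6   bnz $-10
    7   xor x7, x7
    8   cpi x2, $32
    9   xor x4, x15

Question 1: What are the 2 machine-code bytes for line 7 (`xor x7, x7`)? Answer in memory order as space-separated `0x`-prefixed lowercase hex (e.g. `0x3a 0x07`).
0x7d 0xdc

7. xor fields op=0x1f:6|rd=7:4|rs=7:4|pad=0:2 → word 7ddch → 7d dc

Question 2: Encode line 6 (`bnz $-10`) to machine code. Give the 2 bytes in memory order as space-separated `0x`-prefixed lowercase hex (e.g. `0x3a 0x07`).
0x3f 0xf6

6. bnz fields op=0xf:6|imm=-10:10 → word 3ff6h → 3f f6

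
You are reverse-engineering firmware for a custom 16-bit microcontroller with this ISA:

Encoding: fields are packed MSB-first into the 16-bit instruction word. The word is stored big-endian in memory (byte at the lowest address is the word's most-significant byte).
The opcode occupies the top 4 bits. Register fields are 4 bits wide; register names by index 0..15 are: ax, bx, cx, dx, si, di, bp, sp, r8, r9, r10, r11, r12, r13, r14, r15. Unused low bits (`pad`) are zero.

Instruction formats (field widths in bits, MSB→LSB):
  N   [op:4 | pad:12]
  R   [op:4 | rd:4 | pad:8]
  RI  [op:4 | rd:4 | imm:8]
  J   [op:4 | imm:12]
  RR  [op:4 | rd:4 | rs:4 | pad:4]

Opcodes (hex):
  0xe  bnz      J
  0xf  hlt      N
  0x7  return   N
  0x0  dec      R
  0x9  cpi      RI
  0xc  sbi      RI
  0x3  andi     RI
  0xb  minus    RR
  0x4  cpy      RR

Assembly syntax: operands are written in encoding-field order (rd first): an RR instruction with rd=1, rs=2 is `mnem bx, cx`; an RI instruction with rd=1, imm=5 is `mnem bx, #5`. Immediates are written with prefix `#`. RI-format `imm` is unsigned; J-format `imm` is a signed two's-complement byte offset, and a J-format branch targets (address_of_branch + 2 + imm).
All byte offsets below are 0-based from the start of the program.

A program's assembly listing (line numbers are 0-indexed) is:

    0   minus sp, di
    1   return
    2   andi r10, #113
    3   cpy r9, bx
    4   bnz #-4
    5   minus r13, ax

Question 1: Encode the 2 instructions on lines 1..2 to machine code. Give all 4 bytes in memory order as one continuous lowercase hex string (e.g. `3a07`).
70003a71

line 1 (return): pack op=0x7:4|pad=0:12 = 0x7000; big→ 70 00
line 2 (andi): pack op=0x3:4|rd=10:4|imm=113:8 = 0x3a71; big→ 3a 71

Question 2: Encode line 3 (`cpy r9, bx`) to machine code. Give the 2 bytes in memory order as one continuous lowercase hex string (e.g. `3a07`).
L3: cpy op=0x4:4|rd=9:4|rs=1:4|pad=0:4 ⇒ 0x4910 ⇒ big 49 10

4910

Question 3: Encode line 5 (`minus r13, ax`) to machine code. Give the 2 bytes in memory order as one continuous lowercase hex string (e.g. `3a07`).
line 5 (minus): pack op=0xb:4|rd=13:4|rs=0:4|pad=0:4 = 0xbd00; big→ bd 00

bd00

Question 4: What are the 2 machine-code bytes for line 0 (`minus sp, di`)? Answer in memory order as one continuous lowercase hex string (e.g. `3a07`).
line 0 (minus): pack op=0xb:4|rd=7:4|rs=5:4|pad=0:4 = 0xb750; big→ b7 50

b750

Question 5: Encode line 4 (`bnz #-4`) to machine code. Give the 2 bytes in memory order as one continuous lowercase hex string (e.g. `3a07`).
effc

4. bnz fields op=0xe:4|imm=-4:12 → word effch → ef fc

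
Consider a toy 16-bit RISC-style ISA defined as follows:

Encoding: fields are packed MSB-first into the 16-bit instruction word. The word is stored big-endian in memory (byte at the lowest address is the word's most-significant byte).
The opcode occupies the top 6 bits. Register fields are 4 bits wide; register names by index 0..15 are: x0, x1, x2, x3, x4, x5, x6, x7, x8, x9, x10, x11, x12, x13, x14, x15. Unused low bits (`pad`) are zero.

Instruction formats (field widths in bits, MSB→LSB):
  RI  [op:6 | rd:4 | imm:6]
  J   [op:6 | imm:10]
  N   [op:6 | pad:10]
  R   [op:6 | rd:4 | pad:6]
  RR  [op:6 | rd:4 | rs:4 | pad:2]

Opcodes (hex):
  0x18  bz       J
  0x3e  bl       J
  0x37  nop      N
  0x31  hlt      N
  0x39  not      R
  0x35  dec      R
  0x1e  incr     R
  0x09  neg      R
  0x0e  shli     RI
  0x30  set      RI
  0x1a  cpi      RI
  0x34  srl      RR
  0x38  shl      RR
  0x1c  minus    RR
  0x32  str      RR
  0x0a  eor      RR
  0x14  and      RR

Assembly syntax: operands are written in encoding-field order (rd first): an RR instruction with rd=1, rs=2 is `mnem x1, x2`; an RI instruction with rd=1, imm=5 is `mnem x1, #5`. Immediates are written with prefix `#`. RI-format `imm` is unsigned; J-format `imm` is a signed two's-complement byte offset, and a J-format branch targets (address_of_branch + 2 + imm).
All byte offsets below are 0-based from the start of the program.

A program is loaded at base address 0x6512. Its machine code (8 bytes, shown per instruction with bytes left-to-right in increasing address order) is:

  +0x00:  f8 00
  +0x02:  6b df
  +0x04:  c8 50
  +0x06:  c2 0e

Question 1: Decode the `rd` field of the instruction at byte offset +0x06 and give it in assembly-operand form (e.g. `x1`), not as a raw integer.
off 0x06: read c2 0e as big → 0xc20e
  top 6b → 0x30 → set [RI]
  [9:6] rd=8 = x8
  [5:0] imm=14 = #14

x8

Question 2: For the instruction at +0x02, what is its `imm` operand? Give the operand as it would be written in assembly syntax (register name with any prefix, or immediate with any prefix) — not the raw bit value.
+0x02: 6b df ⇒ word 0x6bdf (big)
  top 6b → 0x1a → cpi [RI]
  [9:6] rd=15 = x15
  [5:0] imm=31 = #31

#31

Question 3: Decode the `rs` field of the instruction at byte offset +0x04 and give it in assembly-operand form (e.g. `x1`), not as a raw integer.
x4

off 0x04: read c8 50 as big → 0xc850
  opcode bits[15:10]=0x32: str/RR
  [9:6] rd=1 = x1
  [5:2] rs=4 = x4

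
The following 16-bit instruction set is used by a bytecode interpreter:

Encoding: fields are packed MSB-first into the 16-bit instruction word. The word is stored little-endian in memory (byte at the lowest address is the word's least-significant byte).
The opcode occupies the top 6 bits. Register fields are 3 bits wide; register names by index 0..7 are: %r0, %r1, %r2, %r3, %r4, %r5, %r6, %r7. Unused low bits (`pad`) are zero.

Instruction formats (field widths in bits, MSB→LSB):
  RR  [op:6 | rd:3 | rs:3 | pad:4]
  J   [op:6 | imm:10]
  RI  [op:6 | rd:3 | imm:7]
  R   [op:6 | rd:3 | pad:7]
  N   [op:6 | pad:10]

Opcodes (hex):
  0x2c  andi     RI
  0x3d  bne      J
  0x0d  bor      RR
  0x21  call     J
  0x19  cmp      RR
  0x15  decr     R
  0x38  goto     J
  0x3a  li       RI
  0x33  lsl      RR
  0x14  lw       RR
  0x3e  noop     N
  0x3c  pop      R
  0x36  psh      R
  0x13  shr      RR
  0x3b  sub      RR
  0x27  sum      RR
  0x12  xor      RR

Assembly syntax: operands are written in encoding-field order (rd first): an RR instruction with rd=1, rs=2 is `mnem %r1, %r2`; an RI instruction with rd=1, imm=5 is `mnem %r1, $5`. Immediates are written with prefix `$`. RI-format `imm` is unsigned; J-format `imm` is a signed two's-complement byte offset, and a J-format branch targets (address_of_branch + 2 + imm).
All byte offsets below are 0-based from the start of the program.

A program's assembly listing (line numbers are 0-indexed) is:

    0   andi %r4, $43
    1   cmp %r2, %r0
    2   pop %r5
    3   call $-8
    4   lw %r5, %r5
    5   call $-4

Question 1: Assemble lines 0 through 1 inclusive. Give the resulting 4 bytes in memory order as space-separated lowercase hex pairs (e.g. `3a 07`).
2b b2 00 65

0. andi fields op=0x2c:6|rd=4:3|imm=43:7 → word b22bh → 2b b2
1. cmp fields op=0x19:6|rd=2:3|rs=0:3|pad=0:4 → word 6500h → 00 65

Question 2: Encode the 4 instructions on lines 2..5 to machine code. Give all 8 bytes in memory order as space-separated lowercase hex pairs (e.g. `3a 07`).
2. pop fields op=0x3c:6|rd=5:3|pad=0:7 → word f280h → 80 f2
3. call fields op=0x21:6|imm=-8:10 → word 87f8h → f8 87
4. lw fields op=0x14:6|rd=5:3|rs=5:3|pad=0:4 → word 52d0h → d0 52
5. call fields op=0x21:6|imm=-4:10 → word 87fch → fc 87

80 f2 f8 87 d0 52 fc 87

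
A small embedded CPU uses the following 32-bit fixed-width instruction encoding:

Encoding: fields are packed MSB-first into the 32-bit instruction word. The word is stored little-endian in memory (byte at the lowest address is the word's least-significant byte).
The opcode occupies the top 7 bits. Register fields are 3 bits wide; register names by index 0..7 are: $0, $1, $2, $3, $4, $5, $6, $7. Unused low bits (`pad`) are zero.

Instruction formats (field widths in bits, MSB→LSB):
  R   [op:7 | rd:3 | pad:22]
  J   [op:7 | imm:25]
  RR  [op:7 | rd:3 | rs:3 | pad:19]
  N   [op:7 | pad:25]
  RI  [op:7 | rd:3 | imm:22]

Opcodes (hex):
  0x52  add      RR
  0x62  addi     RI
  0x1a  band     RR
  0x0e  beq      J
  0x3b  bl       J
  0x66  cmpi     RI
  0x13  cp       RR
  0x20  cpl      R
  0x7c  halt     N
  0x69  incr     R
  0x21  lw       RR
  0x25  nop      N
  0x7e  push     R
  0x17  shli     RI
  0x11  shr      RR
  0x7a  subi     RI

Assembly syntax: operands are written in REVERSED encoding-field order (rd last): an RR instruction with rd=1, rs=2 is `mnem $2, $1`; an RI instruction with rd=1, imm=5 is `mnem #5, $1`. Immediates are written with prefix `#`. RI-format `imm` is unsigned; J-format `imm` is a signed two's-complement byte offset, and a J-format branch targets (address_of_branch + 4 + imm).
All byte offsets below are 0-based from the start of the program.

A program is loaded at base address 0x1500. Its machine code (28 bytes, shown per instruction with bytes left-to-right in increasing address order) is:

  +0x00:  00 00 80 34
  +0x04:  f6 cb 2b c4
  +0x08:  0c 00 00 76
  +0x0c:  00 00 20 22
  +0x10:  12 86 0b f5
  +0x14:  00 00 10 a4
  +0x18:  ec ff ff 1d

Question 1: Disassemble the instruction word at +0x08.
@+08  little-endian(0c 00 00 76) = 0x7600000c
  opcode bits[31:25]=0x3b: bl/J
  imm: (w>>0)&0x1ffffff=0xc → #12

bl #12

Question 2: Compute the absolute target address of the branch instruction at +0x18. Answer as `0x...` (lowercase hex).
off 0x18: read ec ff ff 1d as little → 0x1dffffec
  opcode bits[31:25]=0xe: beq/J
  imm: (w>>0)&0x1ffffff=0x1ffffec (s25→-20) → #-20
  target = base 0x1500 + off 0x18 + 4 + imm -20 = 0x1508

0x1508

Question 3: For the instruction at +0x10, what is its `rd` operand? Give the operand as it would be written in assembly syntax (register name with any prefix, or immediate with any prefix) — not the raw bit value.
[10] 12 86 0b f5 → 0xf50b8612
  top 7b → 0x7a → subi [RI]
  rd: (w>>22)&0x7=0x4 → $4
  imm: (w>>0)&0x3fffff=0xb8612 → #755218

$4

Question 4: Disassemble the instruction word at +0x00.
band $0, $2

+0x00: 00 00 80 34 ⇒ word 0x34800000 (little)
  top 7b → 0x1a → band [RR]
  [24:22] rd=2 = $2
  [21:19] rs=0 = $0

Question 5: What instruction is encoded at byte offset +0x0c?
+0x0c: 00 00 20 22 ⇒ word 0x22200000 (little)
  top 7b → 0x11 → shr [RR]
  rd@[24:22]=0x0 ⇒ $0
  rs@[21:19]=0x4 ⇒ $4

shr $4, $0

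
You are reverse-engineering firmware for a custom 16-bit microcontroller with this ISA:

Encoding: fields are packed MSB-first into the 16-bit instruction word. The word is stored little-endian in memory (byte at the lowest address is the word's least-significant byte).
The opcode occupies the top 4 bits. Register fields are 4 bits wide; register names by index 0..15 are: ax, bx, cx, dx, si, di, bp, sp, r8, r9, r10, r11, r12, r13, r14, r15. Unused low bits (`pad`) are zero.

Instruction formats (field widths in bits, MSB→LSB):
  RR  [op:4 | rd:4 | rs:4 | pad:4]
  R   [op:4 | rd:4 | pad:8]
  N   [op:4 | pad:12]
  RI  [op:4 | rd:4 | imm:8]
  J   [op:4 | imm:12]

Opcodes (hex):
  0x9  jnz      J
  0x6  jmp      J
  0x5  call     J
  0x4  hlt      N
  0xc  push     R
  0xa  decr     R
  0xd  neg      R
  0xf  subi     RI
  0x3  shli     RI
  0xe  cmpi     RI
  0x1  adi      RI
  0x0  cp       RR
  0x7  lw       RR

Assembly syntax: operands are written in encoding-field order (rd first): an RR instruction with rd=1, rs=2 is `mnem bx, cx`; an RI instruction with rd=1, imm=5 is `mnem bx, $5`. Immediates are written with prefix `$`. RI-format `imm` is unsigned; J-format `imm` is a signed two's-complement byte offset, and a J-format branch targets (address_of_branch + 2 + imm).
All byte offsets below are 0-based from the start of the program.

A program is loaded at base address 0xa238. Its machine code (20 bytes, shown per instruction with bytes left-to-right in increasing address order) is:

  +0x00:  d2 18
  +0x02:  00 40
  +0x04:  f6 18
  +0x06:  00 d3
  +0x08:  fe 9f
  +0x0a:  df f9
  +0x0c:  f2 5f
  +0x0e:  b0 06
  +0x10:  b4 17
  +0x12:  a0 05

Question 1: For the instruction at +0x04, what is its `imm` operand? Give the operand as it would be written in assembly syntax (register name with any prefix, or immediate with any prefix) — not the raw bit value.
$246

+0x04: f6 18 ⇒ word 0x18f6 (little)
  opcode bits[15:12]=0x1: adi/RI
  rd@[11:8]=0x8 ⇒ r8
  imm@[7:0]=0xf6 ⇒ $246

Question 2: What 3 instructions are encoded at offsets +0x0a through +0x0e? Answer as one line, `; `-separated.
subi r9, $223; call $-14; cp bp, r11

[0a] df f9 → 0xf9df
  opcode bits[15:12]=0xf: subi/RI
  rd: (w>>8)&0xf=0x9 → r9
  imm: (w>>0)&0xff=0xdf → $223
[0c] f2 5f → 0x5ff2
  opcode bits[15:12]=0x5: call/J
  imm: (w>>0)&0xfff=0xff2 (s12→-14) → $-14
[0e] b0 06 → 0x06b0
  opcode bits[15:12]=0x0: cp/RR
  rd: (w>>8)&0xf=0x6 → bp
  rs: (w>>4)&0xf=0xb → r11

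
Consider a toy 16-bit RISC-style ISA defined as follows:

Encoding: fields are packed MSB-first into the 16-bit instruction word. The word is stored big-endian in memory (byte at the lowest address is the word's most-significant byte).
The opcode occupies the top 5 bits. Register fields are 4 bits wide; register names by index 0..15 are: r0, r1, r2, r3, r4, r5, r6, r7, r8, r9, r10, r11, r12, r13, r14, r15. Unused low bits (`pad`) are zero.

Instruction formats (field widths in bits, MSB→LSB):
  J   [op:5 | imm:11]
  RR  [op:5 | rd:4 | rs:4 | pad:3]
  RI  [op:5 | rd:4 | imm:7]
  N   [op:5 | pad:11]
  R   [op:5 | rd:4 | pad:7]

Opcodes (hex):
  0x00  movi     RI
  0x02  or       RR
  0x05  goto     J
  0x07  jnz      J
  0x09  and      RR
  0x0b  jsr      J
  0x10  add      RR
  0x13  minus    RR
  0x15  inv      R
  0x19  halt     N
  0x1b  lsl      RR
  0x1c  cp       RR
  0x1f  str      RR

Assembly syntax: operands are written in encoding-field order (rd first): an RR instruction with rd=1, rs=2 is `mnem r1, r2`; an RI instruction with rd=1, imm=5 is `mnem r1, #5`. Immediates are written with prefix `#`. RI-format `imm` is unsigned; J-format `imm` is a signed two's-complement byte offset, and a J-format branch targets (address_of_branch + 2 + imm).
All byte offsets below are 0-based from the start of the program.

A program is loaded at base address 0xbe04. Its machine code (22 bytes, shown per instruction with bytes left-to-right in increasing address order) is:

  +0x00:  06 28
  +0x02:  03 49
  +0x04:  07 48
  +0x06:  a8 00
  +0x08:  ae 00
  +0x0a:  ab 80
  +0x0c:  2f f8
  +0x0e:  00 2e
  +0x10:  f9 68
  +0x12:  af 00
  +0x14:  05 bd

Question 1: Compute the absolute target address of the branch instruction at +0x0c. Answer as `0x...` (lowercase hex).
0xbe0a

[0c] 2f f8 → 0x2ff8
  op=0x2ff8>>11=0x5 ⇒ goto (J)
  [10:0] imm=2040 (s11→-8) = #-8
  target = base 0xbe04 + off 0x0c + 2 + imm -8 = 0xbe0a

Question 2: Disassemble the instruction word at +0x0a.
inv r7

+0x0a: ab 80 ⇒ word 0xab80 (big)
  top 5b → 0x15 → inv [R]
  [10:7] rd=7 = r7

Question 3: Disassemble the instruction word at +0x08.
inv r12

@+08  big-endian(ae 00) = 0xae00
  top 5b → 0x15 → inv [R]
  rd@[10:7]=0xc ⇒ r12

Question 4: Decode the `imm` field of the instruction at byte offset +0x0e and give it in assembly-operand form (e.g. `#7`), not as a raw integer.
[0e] 00 2e → 0x002e
  opcode bits[15:11]=0x0: movi/RI
  rd@[10:7]=0x0 ⇒ r0
  imm@[6:0]=0x2e ⇒ #46

#46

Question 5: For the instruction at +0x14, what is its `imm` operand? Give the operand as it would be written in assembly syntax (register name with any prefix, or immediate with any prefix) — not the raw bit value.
[14] 05 bd → 0x05bd
  top 5b → 0x0 → movi [RI]
  [10:7] rd=11 = r11
  [6:0] imm=61 = #61

#61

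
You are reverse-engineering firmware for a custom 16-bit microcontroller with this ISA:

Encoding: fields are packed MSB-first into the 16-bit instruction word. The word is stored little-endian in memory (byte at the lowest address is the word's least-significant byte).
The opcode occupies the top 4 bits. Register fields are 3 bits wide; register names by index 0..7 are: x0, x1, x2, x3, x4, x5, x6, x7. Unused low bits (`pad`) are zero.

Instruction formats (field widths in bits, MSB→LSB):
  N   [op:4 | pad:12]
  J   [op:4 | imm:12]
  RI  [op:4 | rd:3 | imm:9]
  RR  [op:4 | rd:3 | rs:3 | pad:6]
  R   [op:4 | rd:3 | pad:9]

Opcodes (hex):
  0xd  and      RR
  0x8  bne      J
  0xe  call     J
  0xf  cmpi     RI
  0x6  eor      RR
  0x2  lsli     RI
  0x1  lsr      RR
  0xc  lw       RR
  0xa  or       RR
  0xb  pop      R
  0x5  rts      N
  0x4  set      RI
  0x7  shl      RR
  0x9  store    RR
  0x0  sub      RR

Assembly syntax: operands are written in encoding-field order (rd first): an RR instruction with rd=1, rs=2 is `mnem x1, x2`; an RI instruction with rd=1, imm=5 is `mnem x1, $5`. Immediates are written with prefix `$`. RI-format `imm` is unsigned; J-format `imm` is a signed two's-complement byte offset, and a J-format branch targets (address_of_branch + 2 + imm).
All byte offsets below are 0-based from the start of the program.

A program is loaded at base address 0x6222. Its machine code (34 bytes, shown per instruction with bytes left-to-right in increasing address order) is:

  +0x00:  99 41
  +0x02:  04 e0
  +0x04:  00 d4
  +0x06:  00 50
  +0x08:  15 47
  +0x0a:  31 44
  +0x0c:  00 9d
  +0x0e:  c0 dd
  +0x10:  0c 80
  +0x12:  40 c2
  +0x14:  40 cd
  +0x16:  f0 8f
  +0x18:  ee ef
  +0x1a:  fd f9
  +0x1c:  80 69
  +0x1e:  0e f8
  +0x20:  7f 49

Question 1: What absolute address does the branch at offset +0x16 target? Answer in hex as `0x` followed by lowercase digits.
0x622a

off 0x16: read f0 8f as little → 0x8ff0
  opcode bits[15:12]=0x8: bne/J
  [11:0] imm=4080 (s12→-16) = $-16
  target = base 0x6222 + off 0x16 + 2 + imm -16 = 0x622a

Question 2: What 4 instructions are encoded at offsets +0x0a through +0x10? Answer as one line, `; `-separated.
set x2, $49; store x6, x4; and x6, x7; bne $12

off 0x0a: read 31 44 as little → 0x4431
  top 4b → 0x4 → set [RI]
  rd@[11:9]=0x2 ⇒ x2
  imm@[8:0]=0x31 ⇒ $49
off 0x0c: read 00 9d as little → 0x9d00
  top 4b → 0x9 → store [RR]
  rd@[11:9]=0x6 ⇒ x6
  rs@[8:6]=0x4 ⇒ x4
off 0x0e: read c0 dd as little → 0xddc0
  top 4b → 0xd → and [RR]
  rd@[11:9]=0x6 ⇒ x6
  rs@[8:6]=0x7 ⇒ x7
off 0x10: read 0c 80 as little → 0x800c
  top 4b → 0x8 → bne [J]
  imm@[11:0]=0xc ⇒ $12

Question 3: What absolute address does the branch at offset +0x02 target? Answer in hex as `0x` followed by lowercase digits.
+0x02: 04 e0 ⇒ word 0xe004 (little)
  op=0xe004>>12=0xe ⇒ call (J)
  imm@[11:0]=0x4 ⇒ $4
  target = base 0x6222 + off 0x02 + 2 + imm 4 = 0x622a

0x622a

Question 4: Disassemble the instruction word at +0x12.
@+12  little-endian(40 c2) = 0xc240
  opcode bits[15:12]=0xc: lw/RR
  rd@[11:9]=0x1 ⇒ x1
  rs@[8:6]=0x1 ⇒ x1

lw x1, x1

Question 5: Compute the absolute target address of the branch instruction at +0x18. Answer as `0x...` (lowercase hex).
+0x18: ee ef ⇒ word 0xefee (little)
  op=0xefee>>12=0xe ⇒ call (J)
  imm@[11:0]=0xfee (s12→-18) ⇒ $-18
  target = base 0x6222 + off 0x18 + 2 + imm -18 = 0x622a

0x622a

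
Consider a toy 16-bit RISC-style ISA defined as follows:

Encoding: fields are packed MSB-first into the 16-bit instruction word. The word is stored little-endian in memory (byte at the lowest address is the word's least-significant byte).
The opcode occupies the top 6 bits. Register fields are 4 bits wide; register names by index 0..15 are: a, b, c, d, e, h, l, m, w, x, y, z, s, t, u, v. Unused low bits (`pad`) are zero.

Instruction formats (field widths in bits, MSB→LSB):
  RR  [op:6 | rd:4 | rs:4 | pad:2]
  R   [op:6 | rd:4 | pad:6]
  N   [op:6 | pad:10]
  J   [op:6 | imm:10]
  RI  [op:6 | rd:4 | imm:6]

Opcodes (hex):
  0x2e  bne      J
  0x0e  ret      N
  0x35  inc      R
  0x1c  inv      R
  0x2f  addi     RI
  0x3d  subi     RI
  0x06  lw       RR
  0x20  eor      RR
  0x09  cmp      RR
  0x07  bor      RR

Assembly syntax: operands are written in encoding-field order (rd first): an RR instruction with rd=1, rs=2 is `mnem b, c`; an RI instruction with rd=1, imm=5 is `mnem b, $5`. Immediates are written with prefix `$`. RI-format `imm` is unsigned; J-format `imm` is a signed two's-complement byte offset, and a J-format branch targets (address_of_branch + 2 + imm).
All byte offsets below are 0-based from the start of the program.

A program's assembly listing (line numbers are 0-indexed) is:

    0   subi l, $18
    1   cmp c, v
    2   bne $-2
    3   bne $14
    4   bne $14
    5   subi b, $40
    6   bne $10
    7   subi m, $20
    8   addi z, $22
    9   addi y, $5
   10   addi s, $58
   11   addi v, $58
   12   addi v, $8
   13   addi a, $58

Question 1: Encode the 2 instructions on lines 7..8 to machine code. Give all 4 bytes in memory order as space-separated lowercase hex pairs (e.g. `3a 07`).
line 7 (subi): pack op=0x3d:6|rd=7:4|imm=20:6 = 0xf5d4; little→ d4 f5
line 8 (addi): pack op=0x2f:6|rd=11:4|imm=22:6 = 0xbed6; little→ d6 be

d4 f5 d6 be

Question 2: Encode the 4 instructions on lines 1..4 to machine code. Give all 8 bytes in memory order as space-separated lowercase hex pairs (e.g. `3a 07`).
L1: cmp op=0x9:6|rd=2:4|rs=15:4|pad=0:2 ⇒ 0x24bc ⇒ little bc 24
L2: bne op=0x2e:6|imm=-2:10 ⇒ 0xbbfe ⇒ little fe bb
L3: bne op=0x2e:6|imm=14:10 ⇒ 0xb80e ⇒ little 0e b8
L4: bne op=0x2e:6|imm=14:10 ⇒ 0xb80e ⇒ little 0e b8

bc 24 fe bb 0e b8 0e b8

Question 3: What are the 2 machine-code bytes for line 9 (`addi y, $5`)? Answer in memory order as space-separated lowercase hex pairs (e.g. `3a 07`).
9. addi fields op=0x2f:6|rd=10:4|imm=5:6 → word be85h → 85 be

85 be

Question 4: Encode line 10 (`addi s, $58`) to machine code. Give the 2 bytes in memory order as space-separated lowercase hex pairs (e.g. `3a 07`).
L10: addi op=0x2f:6|rd=12:4|imm=58:6 ⇒ 0xbf3a ⇒ little 3a bf

3a bf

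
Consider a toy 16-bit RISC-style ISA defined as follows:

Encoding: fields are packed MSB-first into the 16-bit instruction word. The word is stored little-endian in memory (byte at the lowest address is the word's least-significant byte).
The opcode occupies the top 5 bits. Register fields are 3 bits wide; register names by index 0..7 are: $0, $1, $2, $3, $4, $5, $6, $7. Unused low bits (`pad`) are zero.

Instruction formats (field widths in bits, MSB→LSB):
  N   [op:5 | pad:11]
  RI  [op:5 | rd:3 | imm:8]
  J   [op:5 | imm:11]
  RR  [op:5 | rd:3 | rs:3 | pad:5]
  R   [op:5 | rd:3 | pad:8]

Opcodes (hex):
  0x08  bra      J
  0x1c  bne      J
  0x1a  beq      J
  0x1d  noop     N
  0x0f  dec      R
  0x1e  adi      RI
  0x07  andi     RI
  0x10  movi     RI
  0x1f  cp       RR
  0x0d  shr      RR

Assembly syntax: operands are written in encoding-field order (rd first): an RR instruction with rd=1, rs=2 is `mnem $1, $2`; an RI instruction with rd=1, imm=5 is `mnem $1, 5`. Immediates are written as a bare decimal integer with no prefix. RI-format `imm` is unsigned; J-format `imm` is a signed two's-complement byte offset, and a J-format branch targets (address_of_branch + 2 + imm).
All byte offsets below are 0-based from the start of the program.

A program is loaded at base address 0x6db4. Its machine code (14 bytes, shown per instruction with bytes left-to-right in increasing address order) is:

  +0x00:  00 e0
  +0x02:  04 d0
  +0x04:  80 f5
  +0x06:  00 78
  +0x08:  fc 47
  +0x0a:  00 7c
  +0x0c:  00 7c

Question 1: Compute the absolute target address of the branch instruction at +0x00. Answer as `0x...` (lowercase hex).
@+00  little-endian(00 e0) = 0xe000
  top 5b → 0x1c → bne [J]
  imm: (w>>0)&0x7ff=0x0 → 0
  target = base 0x6db4 + off 0x00 + 2 + imm 0 = 0x6db6

0x6db6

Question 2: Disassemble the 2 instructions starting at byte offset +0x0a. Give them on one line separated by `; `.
dec $4; dec $4

off 0x0a: read 00 7c as little → 0x7c00
  opcode bits[15:11]=0xf: dec/R
  rd: (w>>8)&0x7=0x4 → $4
off 0x0c: read 00 7c as little → 0x7c00
  opcode bits[15:11]=0xf: dec/R
  rd: (w>>8)&0x7=0x4 → $4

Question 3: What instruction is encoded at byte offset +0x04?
adi $5, 128

+0x04: 80 f5 ⇒ word 0xf580 (little)
  top 5b → 0x1e → adi [RI]
  rd: (w>>8)&0x7=0x5 → $5
  imm: (w>>0)&0xff=0x80 → 128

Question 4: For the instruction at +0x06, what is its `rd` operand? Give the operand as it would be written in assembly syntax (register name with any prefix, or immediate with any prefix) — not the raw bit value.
@+06  little-endian(00 78) = 0x7800
  opcode bits[15:11]=0xf: dec/R
  [10:8] rd=0 = $0

$0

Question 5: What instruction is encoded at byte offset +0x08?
off 0x08: read fc 47 as little → 0x47fc
  op=0x47fc>>11=0x8 ⇒ bra (J)
  [10:0] imm=2044 (s11→-4) = -4

bra -4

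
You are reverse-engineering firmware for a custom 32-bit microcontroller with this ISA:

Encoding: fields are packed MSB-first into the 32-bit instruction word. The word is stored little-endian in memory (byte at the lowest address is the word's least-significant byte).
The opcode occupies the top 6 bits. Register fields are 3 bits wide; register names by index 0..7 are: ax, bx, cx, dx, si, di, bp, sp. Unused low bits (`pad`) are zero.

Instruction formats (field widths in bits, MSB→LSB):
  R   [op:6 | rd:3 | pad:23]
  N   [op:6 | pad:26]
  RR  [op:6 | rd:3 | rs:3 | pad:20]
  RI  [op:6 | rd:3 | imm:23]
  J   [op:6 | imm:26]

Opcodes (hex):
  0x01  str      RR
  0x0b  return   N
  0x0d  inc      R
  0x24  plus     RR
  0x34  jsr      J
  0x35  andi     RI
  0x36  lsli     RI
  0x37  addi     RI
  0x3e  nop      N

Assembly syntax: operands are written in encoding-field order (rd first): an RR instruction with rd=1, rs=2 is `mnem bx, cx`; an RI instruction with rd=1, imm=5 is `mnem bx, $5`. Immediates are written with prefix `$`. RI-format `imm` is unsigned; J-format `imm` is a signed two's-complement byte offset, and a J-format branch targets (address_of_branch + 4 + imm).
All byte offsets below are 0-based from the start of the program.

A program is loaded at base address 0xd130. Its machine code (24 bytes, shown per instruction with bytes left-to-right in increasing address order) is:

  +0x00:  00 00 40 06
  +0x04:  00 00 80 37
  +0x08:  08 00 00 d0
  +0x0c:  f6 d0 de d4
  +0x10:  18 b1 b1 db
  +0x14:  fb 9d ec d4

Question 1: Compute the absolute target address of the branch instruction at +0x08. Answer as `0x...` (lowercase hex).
0xd144

[08] 08 00 00 d0 → 0xd0000008
  opcode bits[31:26]=0x34: jsr/J
  [25:0] imm=8 = $8
  target = base 0xd130 + off 0x08 + 4 + imm 8 = 0xd144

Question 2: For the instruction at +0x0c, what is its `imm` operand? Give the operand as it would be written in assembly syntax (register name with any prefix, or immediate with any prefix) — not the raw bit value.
$6213878

+0x0c: f6 d0 de d4 ⇒ word 0xd4ded0f6 (little)
  op=0xd4ded0f6>>26=0x35 ⇒ andi (RI)
  rd: (w>>23)&0x7=0x1 → bx
  imm: (w>>0)&0x7fffff=0x5ed0f6 → $6213878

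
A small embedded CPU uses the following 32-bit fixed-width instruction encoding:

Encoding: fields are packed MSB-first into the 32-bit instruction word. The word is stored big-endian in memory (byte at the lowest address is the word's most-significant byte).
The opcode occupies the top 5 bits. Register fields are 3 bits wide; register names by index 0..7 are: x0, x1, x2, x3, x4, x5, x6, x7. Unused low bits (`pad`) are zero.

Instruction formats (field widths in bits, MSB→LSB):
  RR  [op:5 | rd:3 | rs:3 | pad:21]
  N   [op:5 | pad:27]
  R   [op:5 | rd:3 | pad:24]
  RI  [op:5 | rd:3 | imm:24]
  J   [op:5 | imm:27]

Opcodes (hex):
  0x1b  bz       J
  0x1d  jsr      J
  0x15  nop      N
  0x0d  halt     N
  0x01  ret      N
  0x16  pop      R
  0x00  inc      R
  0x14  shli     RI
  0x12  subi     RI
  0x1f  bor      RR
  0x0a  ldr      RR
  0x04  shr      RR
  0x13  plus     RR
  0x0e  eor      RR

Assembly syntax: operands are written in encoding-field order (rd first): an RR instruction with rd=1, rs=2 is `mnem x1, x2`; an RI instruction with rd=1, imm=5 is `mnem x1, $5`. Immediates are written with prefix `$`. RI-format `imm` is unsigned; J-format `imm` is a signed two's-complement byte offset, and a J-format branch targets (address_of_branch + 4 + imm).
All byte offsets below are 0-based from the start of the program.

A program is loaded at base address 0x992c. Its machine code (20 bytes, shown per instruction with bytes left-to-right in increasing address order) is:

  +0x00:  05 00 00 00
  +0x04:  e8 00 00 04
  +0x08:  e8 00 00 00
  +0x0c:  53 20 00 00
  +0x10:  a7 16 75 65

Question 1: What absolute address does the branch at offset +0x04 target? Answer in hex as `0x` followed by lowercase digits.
+0x04: e8 00 00 04 ⇒ word 0xe8000004 (big)
  opcode bits[31:27]=0x1d: jsr/J
  imm: (w>>0)&0x7ffffff=0x4 → $4
  target = base 0x992c + off 0x04 + 4 + imm 4 = 0x9938

0x9938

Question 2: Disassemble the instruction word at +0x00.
inc x5

+0x00: 05 00 00 00 ⇒ word 0x05000000 (big)
  opcode bits[31:27]=0x0: inc/R
  rd@[26:24]=0x5 ⇒ x5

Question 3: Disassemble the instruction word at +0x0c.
ldr x3, x1

+0x0c: 53 20 00 00 ⇒ word 0x53200000 (big)
  op=0x53200000>>27=0xa ⇒ ldr (RR)
  rd@[26:24]=0x3 ⇒ x3
  rs@[23:21]=0x1 ⇒ x1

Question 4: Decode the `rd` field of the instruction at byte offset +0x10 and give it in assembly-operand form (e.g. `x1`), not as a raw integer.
x7

off 0x10: read a7 16 75 65 as big → 0xa7167565
  opcode bits[31:27]=0x14: shli/RI
  rd: (w>>24)&0x7=0x7 → x7
  imm: (w>>0)&0xffffff=0x167565 → $1471845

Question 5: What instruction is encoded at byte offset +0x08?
jsr $0

[08] e8 00 00 00 → 0xe8000000
  opcode bits[31:27]=0x1d: jsr/J
  [26:0] imm=0 = $0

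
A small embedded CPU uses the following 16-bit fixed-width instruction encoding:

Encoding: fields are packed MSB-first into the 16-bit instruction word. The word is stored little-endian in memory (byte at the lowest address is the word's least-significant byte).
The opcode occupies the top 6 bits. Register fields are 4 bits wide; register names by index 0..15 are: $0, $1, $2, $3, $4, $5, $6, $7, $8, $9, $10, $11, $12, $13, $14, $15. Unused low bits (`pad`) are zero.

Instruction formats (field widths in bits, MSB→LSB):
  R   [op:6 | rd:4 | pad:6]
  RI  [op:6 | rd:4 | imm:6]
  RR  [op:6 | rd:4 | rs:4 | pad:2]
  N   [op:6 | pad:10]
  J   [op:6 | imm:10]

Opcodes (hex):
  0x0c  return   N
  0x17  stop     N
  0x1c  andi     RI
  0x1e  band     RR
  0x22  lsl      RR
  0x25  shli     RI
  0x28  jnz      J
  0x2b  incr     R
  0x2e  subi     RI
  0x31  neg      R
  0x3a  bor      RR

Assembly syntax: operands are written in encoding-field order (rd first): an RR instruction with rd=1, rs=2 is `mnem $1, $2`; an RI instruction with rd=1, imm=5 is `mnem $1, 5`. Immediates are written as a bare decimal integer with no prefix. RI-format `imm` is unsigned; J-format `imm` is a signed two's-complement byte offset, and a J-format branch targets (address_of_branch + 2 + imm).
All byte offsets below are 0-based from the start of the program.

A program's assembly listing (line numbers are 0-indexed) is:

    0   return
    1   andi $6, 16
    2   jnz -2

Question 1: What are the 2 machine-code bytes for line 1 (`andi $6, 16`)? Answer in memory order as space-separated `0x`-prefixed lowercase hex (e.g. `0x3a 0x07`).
0x90 0x71

1. andi fields op=0x1c:6|rd=6:4|imm=16:6 → word 7190h → 90 71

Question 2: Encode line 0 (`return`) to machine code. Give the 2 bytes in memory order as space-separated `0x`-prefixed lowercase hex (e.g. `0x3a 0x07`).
line 0 (return): pack op=0xc:6|pad=0:10 = 0x3000; little→ 00 30

0x00 0x30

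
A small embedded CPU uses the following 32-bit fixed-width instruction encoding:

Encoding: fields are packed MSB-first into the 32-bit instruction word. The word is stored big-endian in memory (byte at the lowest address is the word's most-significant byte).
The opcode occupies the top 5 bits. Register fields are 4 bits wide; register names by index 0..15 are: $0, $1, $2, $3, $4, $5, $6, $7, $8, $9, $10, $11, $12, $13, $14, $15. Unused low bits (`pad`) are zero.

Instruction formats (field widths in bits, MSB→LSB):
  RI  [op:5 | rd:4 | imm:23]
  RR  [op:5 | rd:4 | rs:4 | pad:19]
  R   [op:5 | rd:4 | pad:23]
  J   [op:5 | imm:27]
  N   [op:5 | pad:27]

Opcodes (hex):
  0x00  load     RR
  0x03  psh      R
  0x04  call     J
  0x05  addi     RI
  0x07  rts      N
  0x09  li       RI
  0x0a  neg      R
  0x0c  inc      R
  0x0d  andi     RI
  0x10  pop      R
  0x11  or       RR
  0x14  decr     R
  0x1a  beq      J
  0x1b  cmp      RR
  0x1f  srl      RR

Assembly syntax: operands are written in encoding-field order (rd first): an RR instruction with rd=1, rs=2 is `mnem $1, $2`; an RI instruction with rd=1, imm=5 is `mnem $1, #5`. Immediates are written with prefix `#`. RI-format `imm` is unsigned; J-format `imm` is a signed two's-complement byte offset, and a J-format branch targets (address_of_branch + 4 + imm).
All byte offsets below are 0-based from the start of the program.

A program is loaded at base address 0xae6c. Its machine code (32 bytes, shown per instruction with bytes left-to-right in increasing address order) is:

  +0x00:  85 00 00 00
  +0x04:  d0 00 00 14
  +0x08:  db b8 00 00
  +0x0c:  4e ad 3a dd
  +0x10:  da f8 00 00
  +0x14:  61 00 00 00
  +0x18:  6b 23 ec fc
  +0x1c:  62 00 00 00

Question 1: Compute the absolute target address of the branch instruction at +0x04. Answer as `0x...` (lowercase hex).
0xae88

[04] d0 00 00 14 → 0xd0000014
  op=0xd0000014>>27=0x1a ⇒ beq (J)
  imm@[26:0]=0x14 ⇒ #20
  target = base 0xae6c + off 0x04 + 4 + imm 20 = 0xae88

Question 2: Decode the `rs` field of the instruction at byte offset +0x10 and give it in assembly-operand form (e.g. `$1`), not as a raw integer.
$15

[10] da f8 00 00 → 0xdaf80000
  op=0xdaf80000>>27=0x1b ⇒ cmp (RR)
  rd@[26:23]=0x5 ⇒ $5
  rs@[22:19]=0xf ⇒ $15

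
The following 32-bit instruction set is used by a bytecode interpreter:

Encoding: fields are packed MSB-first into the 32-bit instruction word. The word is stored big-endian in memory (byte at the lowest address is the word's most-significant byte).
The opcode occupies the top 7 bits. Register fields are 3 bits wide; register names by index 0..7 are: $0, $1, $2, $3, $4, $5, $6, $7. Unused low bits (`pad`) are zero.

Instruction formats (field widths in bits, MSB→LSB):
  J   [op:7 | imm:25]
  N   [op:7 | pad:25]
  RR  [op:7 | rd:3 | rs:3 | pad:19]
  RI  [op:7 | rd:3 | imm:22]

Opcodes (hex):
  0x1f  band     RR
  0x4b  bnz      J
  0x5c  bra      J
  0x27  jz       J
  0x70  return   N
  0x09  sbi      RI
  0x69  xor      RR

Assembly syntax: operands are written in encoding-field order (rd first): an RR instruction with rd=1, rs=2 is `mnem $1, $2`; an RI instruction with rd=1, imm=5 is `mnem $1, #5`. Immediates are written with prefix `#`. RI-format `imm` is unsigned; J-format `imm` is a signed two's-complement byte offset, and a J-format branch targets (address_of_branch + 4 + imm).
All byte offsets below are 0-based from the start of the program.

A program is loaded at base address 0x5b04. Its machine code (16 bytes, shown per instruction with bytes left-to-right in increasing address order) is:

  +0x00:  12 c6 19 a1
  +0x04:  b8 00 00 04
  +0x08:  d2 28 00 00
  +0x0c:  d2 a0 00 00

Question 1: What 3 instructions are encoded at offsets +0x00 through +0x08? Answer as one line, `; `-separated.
off 0x00: read 12 c6 19 a1 as big → 0x12c619a1
  opcode bits[31:25]=0x9: sbi/RI
  rd: (w>>22)&0x7=0x3 → $3
  imm: (w>>0)&0x3fffff=0x619a1 → #399777
off 0x04: read b8 00 00 04 as big → 0xb8000004
  opcode bits[31:25]=0x5c: bra/J
  imm: (w>>0)&0x1ffffff=0x4 → #4
off 0x08: read d2 28 00 00 as big → 0xd2280000
  opcode bits[31:25]=0x69: xor/RR
  rd: (w>>22)&0x7=0x0 → $0
  rs: (w>>19)&0x7=0x5 → $5

sbi $3, #399777; bra #4; xor $0, $5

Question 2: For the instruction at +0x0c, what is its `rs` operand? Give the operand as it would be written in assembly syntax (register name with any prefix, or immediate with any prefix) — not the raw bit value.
off 0x0c: read d2 a0 00 00 as big → 0xd2a00000
  top 7b → 0x69 → xor [RR]
  rd@[24:22]=0x2 ⇒ $2
  rs@[21:19]=0x4 ⇒ $4

$4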